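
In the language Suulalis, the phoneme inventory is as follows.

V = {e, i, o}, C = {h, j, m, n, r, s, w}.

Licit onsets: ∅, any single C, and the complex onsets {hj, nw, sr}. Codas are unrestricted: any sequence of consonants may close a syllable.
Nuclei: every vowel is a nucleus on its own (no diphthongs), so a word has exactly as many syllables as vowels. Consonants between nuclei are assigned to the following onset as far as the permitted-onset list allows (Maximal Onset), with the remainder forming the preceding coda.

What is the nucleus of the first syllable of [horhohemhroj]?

o

Nuclei (vowels): o, o, e, o → 4 syllables.
The first nucleus (vowel 1 from the left) is /o/.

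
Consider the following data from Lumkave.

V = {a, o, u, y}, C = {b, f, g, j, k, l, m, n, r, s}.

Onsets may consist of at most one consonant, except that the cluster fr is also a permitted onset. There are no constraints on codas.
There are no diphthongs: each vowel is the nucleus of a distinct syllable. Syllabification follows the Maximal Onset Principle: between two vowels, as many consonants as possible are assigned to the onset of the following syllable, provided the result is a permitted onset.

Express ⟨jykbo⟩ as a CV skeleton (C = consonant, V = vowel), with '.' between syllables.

The vowels are y, o — 2 nuclei, so 2 syllables.
/y…o/ gap (V1→V2): cluster /kb/ — the longest permitted-onset suffix is /b/; onset = /b/, preceding coda = /k/.
Result: jyk.bo.
Mapping each syllable to C/V: /jyk/ → CVC, /bo/ → CV.

CVC.CV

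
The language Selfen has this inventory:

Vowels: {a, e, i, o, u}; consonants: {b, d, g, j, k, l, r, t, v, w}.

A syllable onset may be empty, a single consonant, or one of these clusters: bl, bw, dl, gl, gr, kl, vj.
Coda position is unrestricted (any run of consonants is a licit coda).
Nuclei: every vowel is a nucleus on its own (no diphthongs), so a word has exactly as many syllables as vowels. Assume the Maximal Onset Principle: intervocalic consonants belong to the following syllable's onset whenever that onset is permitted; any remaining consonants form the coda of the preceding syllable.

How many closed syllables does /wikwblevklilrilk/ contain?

4

The vowels are i, e, i, i — 4 nuclei, so 4 syllables.
Between /i/ (V1) and /e/ (V2): /kwbl/; trying suffixes from longest down, /bl/ is the first permitted one, so coda /kw/ | onset /bl/.
Between /e/ (V2) and /i/ (V3): /vkl/ splits as /v/ + /kl/ (/kl/ is the longest suffix that is a licit onset).
Between /i/ (V3) and /i/ (V4): /lr/; trying suffixes from longest down, /r/ is the first permitted one, so coda /l/ | onset /r/.
Syllabification: wikw.blev.klil.rilk.
Classifying each syllable: /wikw/ (closed), /blev/ (closed), /klil/ (closed), /rilk/ (closed).
Closed syllables: 4.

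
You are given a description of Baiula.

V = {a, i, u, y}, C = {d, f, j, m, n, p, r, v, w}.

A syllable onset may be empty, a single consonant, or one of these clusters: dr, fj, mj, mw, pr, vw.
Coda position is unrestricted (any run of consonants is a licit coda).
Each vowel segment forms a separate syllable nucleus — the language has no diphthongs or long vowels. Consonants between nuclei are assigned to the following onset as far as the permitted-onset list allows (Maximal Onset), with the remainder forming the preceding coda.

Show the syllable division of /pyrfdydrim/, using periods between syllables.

Vowels present: y, y, i; each is a nucleus, giving 3 syllables.
σ1/σ2 boundary: cluster /rfd/ — the longest permitted-onset suffix is /d/; onset = /d/, preceding coda = /rf/.
σ2/σ3 boundary: cluster /dr/ — /dr/ is itself a permitted onset, so the whole cluster goes right; preceding coda = ∅.

pyrf.dy.drim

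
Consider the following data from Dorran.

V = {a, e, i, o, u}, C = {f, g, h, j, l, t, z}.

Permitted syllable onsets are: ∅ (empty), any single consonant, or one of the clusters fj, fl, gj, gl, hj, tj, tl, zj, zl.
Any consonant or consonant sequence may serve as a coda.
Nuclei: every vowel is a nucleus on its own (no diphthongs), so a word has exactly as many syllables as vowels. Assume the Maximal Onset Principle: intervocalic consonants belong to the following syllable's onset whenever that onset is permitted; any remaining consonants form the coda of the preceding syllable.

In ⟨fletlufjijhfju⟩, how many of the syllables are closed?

1

Nuclei (vowels): e, u, i, u → 4 syllables.
V1 /e/ – V2 /u/: /tl/ is a licit onset in full, so it all attaches to the next syllable.
V2 /u/ – V3 /i/: /fj/ — entire cluster is a permitted onset → onset /fj/, coda ∅.
V3 /i/ – V4 /u/: /jhfj/ — longest licit onset from the right is /fj/, leaving /jh/ as coda.
Syllabification: fle.tlu.fjijh.fju.
Classifying each syllable: /fle/ (open), /tlu/ (open), /fjijh/ (closed), /fju/ (open).
Closed syllables: 1.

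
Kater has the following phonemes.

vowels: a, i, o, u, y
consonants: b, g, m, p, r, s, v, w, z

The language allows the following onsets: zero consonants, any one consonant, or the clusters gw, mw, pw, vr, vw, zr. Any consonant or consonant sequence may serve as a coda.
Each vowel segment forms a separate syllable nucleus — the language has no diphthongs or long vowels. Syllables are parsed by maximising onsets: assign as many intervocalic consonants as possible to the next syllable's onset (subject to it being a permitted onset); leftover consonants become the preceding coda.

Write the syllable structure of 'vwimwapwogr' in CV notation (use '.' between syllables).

CCV.CCV.CCVCC

The vowels are i, a, o — 3 nuclei, so 3 syllables.
Between /i/ (V1) and /a/ (V2): /mw/ is a licit onset in full, so it all attaches to the next syllable.
Between /a/ (V2) and /o/ (V3): /pw/ is a licit onset in full, so it all attaches to the next syllable.
Syllabification: vwi.mwa.pwogr.
Mapping each syllable to C/V: /vwi/ → CCV, /mwa/ → CCV, /pwogr/ → CCVCC.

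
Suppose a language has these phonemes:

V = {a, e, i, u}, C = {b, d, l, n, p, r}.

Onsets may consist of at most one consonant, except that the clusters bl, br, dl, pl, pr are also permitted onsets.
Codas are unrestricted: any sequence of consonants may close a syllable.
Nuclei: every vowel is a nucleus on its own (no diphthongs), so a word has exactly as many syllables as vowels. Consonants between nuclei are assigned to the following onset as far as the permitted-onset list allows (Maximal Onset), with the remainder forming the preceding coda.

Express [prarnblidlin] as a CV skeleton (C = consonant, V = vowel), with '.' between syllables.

The vowels are a, i, i — 3 nuclei, so 3 syllables.
/a…i/ gap (V1→V2): /rnbl/; trying suffixes from longest down, /bl/ is the first permitted one, so coda /rn/ | onset /bl/.
/i…i/ gap (V2→V3): cluster /dl/ — /dl/ is itself a permitted onset, so the whole cluster goes right; preceding coda = ∅.
So the parse is prarn.bli.dlin.
Mapping each syllable to C/V: /prarn/ → CCVCC, /bli/ → CCV, /dlin/ → CCVC.

CCVCC.CCV.CCVC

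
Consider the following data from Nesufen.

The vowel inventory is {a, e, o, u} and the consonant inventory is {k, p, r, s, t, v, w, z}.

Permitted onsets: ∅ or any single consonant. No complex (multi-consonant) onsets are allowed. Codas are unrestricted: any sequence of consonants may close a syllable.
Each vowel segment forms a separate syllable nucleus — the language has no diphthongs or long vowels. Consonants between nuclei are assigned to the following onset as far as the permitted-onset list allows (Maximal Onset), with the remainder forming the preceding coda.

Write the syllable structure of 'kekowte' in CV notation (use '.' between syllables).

Vowels present: e, o, e; each is a nucleus, giving 3 syllables.
V1 /e/ – V2 /o/: just /k/ — single C goes to the following onset.
V2 /o/ – V3 /e/: /wt/ splits as /w/ + /t/ (/t/ is the longest suffix that is a licit onset).
So the parse is ke.kow.te.
Mapping each syllable to C/V: /ke/ → CV, /kow/ → CVC, /te/ → CV.

CV.CVC.CV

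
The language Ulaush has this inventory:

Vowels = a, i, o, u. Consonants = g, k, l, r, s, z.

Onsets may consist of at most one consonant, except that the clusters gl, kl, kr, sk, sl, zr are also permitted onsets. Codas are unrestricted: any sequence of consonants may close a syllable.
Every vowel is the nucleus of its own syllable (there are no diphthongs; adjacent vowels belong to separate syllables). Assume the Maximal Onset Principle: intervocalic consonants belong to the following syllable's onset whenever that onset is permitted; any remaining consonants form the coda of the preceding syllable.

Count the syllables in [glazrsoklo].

Vowels present: a, o, o; each is a nucleus, giving 3 syllables.

3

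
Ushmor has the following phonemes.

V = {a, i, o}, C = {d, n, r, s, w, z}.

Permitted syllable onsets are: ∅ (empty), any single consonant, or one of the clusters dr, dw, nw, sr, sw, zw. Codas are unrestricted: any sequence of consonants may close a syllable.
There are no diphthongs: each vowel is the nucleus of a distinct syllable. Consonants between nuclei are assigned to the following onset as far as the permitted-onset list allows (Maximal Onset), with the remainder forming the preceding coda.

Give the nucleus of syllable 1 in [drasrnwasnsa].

The vowels are a, a, a — 3 nuclei, so 3 syllables.
The first nucleus (vowel 1 from the left) is /a/.

a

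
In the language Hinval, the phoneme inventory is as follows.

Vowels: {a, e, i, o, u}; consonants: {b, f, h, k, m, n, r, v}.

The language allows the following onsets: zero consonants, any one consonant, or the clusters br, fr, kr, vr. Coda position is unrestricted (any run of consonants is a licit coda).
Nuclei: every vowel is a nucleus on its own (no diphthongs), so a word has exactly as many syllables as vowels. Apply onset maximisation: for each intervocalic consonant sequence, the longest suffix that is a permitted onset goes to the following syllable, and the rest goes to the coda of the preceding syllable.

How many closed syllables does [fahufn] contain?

The vowels are a, u — 2 nuclei, so 2 syllables.
σ1/σ2 boundary: /h/ → onset of the next syllable (single consonants are always licit onsets).
Result: fa.hufn.
Classifying each syllable: /fa/ (open), /hufn/ (closed).
Closed syllables: 1.

1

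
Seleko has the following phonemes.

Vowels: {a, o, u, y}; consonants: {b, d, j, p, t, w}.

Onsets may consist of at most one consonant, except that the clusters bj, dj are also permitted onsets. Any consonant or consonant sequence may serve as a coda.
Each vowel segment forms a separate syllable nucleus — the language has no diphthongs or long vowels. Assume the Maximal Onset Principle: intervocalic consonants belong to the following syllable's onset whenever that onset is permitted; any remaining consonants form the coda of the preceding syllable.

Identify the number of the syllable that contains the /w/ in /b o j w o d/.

2

The vowels are o, o — 2 nuclei, so 2 syllables.
Between /o/ (V1) and /o/ (V2): /jw/ — longest licit onset from the right is /w/, leaving /j/ as coda.
Syllabification: boj.wod.
The /w/ is in the onset of syllable 2 (/wod/).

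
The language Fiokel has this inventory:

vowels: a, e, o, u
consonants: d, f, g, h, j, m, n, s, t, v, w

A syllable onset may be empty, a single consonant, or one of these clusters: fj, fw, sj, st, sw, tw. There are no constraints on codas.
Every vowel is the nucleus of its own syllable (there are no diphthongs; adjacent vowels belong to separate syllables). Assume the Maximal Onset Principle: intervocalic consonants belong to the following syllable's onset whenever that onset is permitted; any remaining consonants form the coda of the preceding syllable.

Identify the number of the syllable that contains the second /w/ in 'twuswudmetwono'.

Nuclei (vowels): u, u, e, o, o → 5 syllables.
Between /u/ (V1) and /u/ (V2): /sw/ is a licit onset in full, so it all attaches to the next syllable.
Between /u/ (V2) and /e/ (V3): /dm/ — longest licit onset from the right is /m/, leaving /d/ as coda.
Between /e/ (V3) and /o/ (V4): /tw/ — entire cluster is a permitted onset → onset /tw/, coda ∅.
Between /o/ (V4) and /o/ (V5): /n/ is a single consonant, so it becomes the next onset.
Syllabification: twu.swud.me.two.no.
The second /w/ is in the onset of syllable 2 (/swud/).

2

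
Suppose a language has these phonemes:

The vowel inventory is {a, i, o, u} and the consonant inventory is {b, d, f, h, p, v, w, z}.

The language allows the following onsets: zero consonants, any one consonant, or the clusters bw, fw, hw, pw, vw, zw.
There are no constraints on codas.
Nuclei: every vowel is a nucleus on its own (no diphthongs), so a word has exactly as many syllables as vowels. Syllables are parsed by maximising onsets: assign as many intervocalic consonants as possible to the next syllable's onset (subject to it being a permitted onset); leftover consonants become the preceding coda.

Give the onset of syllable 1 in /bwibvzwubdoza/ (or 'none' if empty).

Nuclei (vowels): i, u, o, a → 4 syllables.
/i…u/ gap (V1→V2): cluster /bvzw/ — the longest permitted-onset suffix is /zw/; onset = /zw/, preceding coda = /bv/.
/u…o/ gap (V2→V3): /bd/; trying suffixes from longest down, /d/ is the first permitted one, so coda /b/ | onset /d/.
/o…a/ gap (V3→V4): /z/ → onset of the next syllable (single consonants are always licit onsets).
Result: bwibv.zwub.do.za.
Syllable 1 is /bwibv/: onset /bw/, nucleus /i/, coda /bv/.

bw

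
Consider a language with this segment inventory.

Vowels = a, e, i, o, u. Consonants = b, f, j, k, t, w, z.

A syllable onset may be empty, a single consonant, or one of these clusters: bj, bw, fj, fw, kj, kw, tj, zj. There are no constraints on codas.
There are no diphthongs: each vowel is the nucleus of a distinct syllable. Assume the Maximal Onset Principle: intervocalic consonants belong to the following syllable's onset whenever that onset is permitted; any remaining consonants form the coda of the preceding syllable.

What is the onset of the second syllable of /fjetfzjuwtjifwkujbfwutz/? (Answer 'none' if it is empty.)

zj

Nuclei (vowels): e, u, i, u, u → 5 syllables.
V1 /e/ – V2 /u/: /tfzj/; trying suffixes from longest down, /zj/ is the first permitted one, so coda /tf/ | onset /zj/.
V2 /u/ – V3 /i/: cluster /wtj/ — the longest permitted-onset suffix is /tj/; onset = /tj/, preceding coda = /w/.
V3 /i/ – V4 /u/: /fwk/ splits as /fw/ + /k/ (/k/ is the longest suffix that is a licit onset).
V4 /u/ – V5 /u/: cluster /jbfw/ — the longest permitted-onset suffix is /fw/; onset = /fw/, preceding coda = /jb/.
Putting it together: fjetf.zjuw.tjifw.kujb.fwutz.
Syllable 2 is /zjuw/: onset /zj/, nucleus /u/, coda /w/.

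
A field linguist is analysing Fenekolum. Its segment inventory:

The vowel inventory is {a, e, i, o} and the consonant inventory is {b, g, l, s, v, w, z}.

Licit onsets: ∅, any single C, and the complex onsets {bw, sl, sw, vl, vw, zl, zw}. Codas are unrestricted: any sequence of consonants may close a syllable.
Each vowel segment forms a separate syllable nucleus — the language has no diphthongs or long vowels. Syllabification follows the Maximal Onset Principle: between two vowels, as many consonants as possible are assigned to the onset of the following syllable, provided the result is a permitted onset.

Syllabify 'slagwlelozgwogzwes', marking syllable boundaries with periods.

Vowels present: a, e, o, o, e; each is a nucleus, giving 5 syllables.
/a…e/ gap (V1→V2): /gwl/; trying suffixes from longest down, /l/ is the first permitted one, so coda /gw/ | onset /l/.
/e…o/ gap (V2→V3): /l/ is a single consonant, so it becomes the next onset.
/o…o/ gap (V3→V4): cluster /zgw/ — the longest permitted-onset suffix is /w/; onset = /w/, preceding coda = /zg/.
/o…e/ gap (V4→V5): /gzw/ splits as /g/ + /zw/ (/zw/ is the longest suffix that is a licit onset).

slagw.le.lozg.wog.zwes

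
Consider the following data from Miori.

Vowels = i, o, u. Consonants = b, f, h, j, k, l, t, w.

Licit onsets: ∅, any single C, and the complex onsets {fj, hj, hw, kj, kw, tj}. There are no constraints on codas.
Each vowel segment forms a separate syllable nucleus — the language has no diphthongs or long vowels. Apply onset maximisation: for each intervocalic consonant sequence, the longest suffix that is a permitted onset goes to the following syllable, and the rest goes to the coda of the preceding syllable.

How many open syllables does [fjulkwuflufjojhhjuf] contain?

1

The vowels are u, u, u, o, u — 5 nuclei, so 5 syllables.
/u…u/ gap (V1→V2): /lkw/ — longest licit onset from the right is /kw/, leaving /l/ as coda.
/u…u/ gap (V2→V3): /fl/ — longest licit onset from the right is /l/, leaving /f/ as coda.
/u…o/ gap (V3→V4): /fj/ — entire cluster is a permitted onset → onset /fj/, coda ∅.
/o…u/ gap (V4→V5): cluster /jhhj/ — the longest permitted-onset suffix is /hj/; onset = /hj/, preceding coda = /jh/.
So the parse is fjul.kwuf.lu.fjojh.hjuf.
Classifying each syllable: /fjul/ (closed), /kwuf/ (closed), /lu/ (open), /fjojh/ (closed), /hjuf/ (closed).
Open syllables: 1.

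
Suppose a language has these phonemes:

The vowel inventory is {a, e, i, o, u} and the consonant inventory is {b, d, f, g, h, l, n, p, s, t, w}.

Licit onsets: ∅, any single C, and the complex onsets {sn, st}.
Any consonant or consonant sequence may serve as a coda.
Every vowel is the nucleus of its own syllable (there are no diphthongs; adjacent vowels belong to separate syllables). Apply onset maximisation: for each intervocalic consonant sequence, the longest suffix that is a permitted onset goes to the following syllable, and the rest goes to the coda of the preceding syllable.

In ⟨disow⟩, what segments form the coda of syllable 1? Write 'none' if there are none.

The vowels are i, o — 2 nuclei, so 2 syllables.
Between /i/ (V1) and /o/ (V2): just /s/ — single C goes to the following onset.
Putting it together: di.sow.
Syllable 1 is /di/: onset /d/, nucleus /i/, coda ∅.

none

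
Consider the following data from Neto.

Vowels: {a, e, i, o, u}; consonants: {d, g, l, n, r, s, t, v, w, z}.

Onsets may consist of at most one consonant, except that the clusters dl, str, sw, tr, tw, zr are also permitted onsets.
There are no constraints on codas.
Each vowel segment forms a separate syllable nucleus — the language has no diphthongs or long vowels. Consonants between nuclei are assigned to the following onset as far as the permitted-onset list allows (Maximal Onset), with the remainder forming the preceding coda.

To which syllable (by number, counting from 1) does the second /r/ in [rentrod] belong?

Nuclei (vowels): e, o → 2 syllables.
V1 /e/ – V2 /o/: /ntr/ splits as /n/ + /tr/ (/tr/ is the longest suffix that is a licit onset).
So the parse is ren.trod.
The second /r/ is in the onset of syllable 2 (/trod/).

2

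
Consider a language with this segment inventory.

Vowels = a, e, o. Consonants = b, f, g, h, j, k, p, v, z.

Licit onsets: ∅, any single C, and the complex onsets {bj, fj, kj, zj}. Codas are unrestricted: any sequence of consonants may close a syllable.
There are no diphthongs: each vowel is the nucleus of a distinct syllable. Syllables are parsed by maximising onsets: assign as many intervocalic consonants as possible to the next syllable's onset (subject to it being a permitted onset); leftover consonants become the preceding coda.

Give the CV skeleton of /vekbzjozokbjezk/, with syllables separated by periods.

The vowels are e, o, o, e — 4 nuclei, so 4 syllables.
σ1/σ2 boundary: /kbzj/ splits as /kb/ + /zj/ (/zj/ is the longest suffix that is a licit onset).
σ2/σ3 boundary: /z/ is a single consonant, so it becomes the next onset.
σ3/σ4 boundary: /kbj/; trying suffixes from longest down, /bj/ is the first permitted one, so coda /k/ | onset /bj/.
Syllabification: vekb.zjo.zok.bjezk.
Mapping each syllable to C/V: /vekb/ → CVCC, /zjo/ → CCV, /zok/ → CVC, /bjezk/ → CCVCC.

CVCC.CCV.CVC.CCVCC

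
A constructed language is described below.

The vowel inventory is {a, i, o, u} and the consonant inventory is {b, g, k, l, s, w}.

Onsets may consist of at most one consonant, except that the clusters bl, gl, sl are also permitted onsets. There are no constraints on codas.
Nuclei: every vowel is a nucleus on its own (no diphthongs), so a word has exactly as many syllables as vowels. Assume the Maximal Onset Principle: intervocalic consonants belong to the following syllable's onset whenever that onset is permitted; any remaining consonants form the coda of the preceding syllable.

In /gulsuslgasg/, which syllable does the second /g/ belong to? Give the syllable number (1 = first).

3

Nuclei (vowels): u, u, a → 3 syllables.
σ1/σ2 boundary: /ls/ splits as /l/ + /s/ (/s/ is the longest suffix that is a licit onset).
σ2/σ3 boundary: /slg/ splits as /sl/ + /g/ (/g/ is the longest suffix that is a licit onset).
Putting it together: gul.susl.gasg.
The second /g/ is in the onset of syllable 3 (/gasg/).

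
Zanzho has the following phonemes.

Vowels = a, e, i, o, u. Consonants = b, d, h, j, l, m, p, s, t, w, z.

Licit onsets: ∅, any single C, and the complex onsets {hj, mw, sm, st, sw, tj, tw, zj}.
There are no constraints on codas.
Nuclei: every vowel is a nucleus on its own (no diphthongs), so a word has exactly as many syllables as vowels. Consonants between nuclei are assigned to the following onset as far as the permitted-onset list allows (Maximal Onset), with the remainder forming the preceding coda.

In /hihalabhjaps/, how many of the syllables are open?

2

Nuclei (vowels): i, a, a, a → 4 syllables.
Between /i/ (V1) and /a/ (V2): /h/ is a single consonant, so it becomes the next onset.
Between /a/ (V2) and /a/ (V3): /l/ → onset of the next syllable (single consonants are always licit onsets).
Between /a/ (V3) and /a/ (V4): /bhj/ — longest licit onset from the right is /hj/, leaving /b/ as coda.
Putting it together: hi.ha.lab.hjaps.
Classifying each syllable: /hi/ (open), /ha/ (open), /lab/ (closed), /hjaps/ (closed).
Open syllables: 2.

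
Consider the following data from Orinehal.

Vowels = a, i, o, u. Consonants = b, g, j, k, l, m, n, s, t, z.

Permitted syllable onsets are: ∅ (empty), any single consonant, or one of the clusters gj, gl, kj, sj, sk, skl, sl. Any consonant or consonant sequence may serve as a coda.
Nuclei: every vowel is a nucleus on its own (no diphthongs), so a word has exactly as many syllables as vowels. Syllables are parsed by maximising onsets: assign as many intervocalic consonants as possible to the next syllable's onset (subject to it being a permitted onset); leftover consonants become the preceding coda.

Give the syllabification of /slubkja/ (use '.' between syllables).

The vowels are u, a — 2 nuclei, so 2 syllables.
/u…a/ gap (V1→V2): /bkj/ — longest licit onset from the right is /kj/, leaving /b/ as coda.

slub.kja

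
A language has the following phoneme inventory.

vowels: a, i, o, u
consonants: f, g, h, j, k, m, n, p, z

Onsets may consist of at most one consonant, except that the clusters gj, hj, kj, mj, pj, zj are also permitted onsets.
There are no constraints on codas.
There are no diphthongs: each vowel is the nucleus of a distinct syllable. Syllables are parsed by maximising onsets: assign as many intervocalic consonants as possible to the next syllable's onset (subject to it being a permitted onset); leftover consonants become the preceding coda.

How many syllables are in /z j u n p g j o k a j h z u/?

Nuclei (vowels): u, o, a, u → 4 syllables.

4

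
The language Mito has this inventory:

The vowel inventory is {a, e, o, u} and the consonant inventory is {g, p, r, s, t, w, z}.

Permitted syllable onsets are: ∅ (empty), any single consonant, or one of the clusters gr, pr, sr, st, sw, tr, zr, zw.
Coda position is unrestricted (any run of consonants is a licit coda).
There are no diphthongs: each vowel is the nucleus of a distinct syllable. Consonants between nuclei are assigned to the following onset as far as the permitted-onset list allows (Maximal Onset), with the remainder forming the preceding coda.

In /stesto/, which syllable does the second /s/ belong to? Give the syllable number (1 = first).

Nuclei (vowels): e, o → 2 syllables.
V1 /e/ – V2 /o/: cluster /st/ — /st/ is itself a permitted onset, so the whole cluster goes right; preceding coda = ∅.
Result: ste.sto.
The second /s/ is in the onset of syllable 2 (/sto/).

2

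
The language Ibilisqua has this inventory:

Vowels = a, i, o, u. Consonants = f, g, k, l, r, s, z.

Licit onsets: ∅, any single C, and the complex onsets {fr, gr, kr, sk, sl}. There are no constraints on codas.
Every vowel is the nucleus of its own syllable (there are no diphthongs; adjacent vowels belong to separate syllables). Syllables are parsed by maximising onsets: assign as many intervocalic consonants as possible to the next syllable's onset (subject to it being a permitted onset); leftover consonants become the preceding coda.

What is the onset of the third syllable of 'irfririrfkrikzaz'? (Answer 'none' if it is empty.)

Nuclei (vowels): i, i, i, i, a → 5 syllables.
V1 /i/ – V2 /i/: /rfr/ — longest licit onset from the right is /fr/, leaving /r/ as coda.
V2 /i/ – V3 /i/: /r/ is a single consonant, so it becomes the next onset.
V3 /i/ – V4 /i/: /rfkr/ — longest licit onset from the right is /kr/, leaving /rf/ as coda.
V4 /i/ – V5 /a/: /kz/ — longest licit onset from the right is /z/, leaving /k/ as coda.
Result: ir.fri.rirf.krik.zaz.
Syllable 3 is /rirf/: onset /r/, nucleus /i/, coda /rf/.

r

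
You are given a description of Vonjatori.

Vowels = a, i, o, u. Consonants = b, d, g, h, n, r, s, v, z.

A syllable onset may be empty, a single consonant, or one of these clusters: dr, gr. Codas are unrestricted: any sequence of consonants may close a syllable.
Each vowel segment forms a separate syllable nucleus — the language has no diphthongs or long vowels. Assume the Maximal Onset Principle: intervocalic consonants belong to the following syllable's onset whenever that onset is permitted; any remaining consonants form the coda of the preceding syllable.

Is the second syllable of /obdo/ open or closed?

open

Vowels present: o, o; each is a nucleus, giving 2 syllables.
Between /o/ (V1) and /o/ (V2): /bd/; trying suffixes from longest down, /d/ is the first permitted one, so coda /b/ | onset /d/.
Putting it together: ob.do.
Syllable 2 is /do/; it ends in its nucleus with no coda, so it is open.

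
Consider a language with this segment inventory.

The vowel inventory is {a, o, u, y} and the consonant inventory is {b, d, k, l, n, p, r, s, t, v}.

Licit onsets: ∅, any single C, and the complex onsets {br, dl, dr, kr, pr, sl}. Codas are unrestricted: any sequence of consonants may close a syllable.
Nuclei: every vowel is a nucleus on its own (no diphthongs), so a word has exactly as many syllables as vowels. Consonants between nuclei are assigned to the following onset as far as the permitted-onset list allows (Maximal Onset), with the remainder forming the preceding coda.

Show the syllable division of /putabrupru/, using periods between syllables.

pu.ta.bru.pru

The vowels are u, a, u, u — 4 nuclei, so 4 syllables.
Between /u/ (V1) and /a/ (V2): just /t/ — single C goes to the following onset.
Between /a/ (V2) and /u/ (V3): /br/ — entire cluster is a permitted onset → onset /br/, coda ∅.
Between /u/ (V3) and /u/ (V4): /pr/ — entire cluster is a permitted onset → onset /pr/, coda ∅.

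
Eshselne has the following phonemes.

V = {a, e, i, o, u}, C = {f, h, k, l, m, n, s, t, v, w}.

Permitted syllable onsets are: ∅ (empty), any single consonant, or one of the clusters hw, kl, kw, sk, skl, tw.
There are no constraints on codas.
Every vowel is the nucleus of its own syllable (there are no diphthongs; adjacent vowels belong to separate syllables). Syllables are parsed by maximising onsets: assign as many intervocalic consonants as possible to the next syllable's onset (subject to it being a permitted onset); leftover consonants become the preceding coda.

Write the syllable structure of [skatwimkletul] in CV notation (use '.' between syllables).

CCV.CCVC.CCV.CVC

The vowels are a, i, e, u — 4 nuclei, so 4 syllables.
Between /a/ (V1) and /i/ (V2): cluster /tw/ — /tw/ is itself a permitted onset, so the whole cluster goes right; preceding coda = ∅.
Between /i/ (V2) and /e/ (V3): /mkl/ — longest licit onset from the right is /kl/, leaving /m/ as coda.
Between /e/ (V3) and /u/ (V4): just /t/ — single C goes to the following onset.
Result: ska.twim.kle.tul.
Mapping each syllable to C/V: /ska/ → CCV, /twim/ → CCVC, /kle/ → CCV, /tul/ → CVC.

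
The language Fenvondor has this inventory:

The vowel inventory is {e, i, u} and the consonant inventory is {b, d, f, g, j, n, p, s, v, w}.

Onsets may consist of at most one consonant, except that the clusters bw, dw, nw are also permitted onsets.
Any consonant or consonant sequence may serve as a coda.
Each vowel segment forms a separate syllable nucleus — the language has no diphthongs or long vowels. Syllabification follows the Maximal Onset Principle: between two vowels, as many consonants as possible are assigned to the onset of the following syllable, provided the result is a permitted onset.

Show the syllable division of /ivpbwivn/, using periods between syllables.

ivp.bwivn

Vowels present: i, i; each is a nucleus, giving 2 syllables.
σ1/σ2 boundary: /vpbw/ — longest licit onset from the right is /bw/, leaving /vp/ as coda.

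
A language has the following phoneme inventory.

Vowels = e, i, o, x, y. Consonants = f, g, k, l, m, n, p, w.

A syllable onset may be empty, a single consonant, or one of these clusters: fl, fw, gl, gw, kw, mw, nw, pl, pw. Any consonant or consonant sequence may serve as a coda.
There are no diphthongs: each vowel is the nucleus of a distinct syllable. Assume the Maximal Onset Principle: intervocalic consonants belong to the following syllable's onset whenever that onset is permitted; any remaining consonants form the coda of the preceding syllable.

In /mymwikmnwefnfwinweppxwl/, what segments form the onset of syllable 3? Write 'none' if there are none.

Vowels present: y, i, e, i, e, x; each is a nucleus, giving 6 syllables.
/y…i/ gap (V1→V2): /mw/ — entire cluster is a permitted onset → onset /mw/, coda ∅.
/i…e/ gap (V2→V3): /kmnw/; trying suffixes from longest down, /nw/ is the first permitted one, so coda /km/ | onset /nw/.
/e…i/ gap (V3→V4): cluster /fnfw/ — the longest permitted-onset suffix is /fw/; onset = /fw/, preceding coda = /fn/.
/i…e/ gap (V4→V5): /nw/ — entire cluster is a permitted onset → onset /nw/, coda ∅.
/e…x/ gap (V5→V6): /pp/ splits as /p/ + /p/ (/p/ is the longest suffix that is a licit onset).
So the parse is my.mwikm.nwefn.fwi.nwep.pxwl.
Syllable 3 is /nwefn/: onset /nw/, nucleus /e/, coda /fn/.

nw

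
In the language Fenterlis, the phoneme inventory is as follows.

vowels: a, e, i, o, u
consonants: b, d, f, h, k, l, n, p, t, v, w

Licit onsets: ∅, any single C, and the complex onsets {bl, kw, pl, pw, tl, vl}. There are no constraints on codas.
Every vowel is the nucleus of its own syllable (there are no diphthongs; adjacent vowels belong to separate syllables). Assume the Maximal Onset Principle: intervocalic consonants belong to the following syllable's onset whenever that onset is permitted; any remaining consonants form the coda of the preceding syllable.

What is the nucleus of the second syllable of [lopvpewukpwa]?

e

Vowels present: o, e, u, a; each is a nucleus, giving 4 syllables.
The second nucleus (vowel 2 from the left) is /e/.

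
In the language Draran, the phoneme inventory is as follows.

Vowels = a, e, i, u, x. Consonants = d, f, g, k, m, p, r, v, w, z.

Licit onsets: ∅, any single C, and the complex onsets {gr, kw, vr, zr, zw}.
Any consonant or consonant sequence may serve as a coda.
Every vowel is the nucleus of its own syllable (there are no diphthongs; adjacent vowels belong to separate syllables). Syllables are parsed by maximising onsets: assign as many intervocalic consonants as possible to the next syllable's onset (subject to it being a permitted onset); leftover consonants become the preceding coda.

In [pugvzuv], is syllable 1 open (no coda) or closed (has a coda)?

closed

The vowels are u, u — 2 nuclei, so 2 syllables.
Between /u/ (V1) and /u/ (V2): /gvz/; trying suffixes from longest down, /z/ is the first permitted one, so coda /gv/ | onset /z/.
Result: pugv.zuv.
Syllable 1 is /pugv/ with coda /gv/, so it is closed.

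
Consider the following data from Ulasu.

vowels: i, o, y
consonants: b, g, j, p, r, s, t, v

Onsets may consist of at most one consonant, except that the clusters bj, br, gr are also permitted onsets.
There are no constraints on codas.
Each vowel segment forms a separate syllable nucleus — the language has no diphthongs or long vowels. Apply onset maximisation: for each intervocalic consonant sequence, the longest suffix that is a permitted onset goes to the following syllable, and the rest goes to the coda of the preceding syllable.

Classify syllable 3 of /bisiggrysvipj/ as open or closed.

closed

Vowels present: i, i, y, i; each is a nucleus, giving 4 syllables.
Between /i/ (V1) and /i/ (V2): /s/ is a single consonant, so it becomes the next onset.
Between /i/ (V2) and /y/ (V3): /ggr/; trying suffixes from longest down, /gr/ is the first permitted one, so coda /g/ | onset /gr/.
Between /y/ (V3) and /i/ (V4): /sv/ — longest licit onset from the right is /v/, leaving /s/ as coda.
Putting it together: bi.sig.grys.vipj.
Syllable 3 is /grys/ with coda /s/, so it is closed.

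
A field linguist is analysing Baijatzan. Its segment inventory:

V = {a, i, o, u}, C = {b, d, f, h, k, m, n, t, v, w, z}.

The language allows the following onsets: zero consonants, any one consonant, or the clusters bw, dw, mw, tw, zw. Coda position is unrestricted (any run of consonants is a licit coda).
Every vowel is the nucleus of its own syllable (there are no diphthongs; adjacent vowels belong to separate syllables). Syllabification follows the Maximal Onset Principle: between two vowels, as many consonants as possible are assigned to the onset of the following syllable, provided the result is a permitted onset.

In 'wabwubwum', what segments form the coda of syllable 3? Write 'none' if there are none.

Nuclei (vowels): a, u, u → 3 syllables.
V1 /a/ – V2 /u/: cluster /bw/ — /bw/ is itself a permitted onset, so the whole cluster goes right; preceding coda = ∅.
V2 /u/ – V3 /u/: cluster /bw/ — /bw/ is itself a permitted onset, so the whole cluster goes right; preceding coda = ∅.
So the parse is wa.bwu.bwum.
Syllable 3 is /bwum/: onset /bw/, nucleus /u/, coda /m/.

m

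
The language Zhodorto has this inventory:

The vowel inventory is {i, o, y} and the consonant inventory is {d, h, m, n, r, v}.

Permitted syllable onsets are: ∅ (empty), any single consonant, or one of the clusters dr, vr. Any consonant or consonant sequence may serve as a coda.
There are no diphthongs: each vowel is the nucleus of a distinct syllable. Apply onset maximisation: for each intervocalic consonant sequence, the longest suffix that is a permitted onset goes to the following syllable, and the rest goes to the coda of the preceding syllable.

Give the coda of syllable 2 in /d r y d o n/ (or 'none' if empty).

n

Nuclei (vowels): y, o → 2 syllables.
V1 /y/ – V2 /o/: /d/ is a single consonant, so it becomes the next onset.
Result: dry.don.
Syllable 2 is /don/: onset /d/, nucleus /o/, coda /n/.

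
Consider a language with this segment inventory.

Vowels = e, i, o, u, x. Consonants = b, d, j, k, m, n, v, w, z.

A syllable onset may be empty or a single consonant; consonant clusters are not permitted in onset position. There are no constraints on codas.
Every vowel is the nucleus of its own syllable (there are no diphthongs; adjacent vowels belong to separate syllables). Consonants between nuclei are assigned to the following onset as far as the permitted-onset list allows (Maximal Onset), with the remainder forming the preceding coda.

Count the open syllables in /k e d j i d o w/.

The vowels are e, i, o — 3 nuclei, so 3 syllables.
V1 /e/ – V2 /i/: /dj/ splits as /d/ + /j/ (/j/ is the longest suffix that is a licit onset).
V2 /i/ – V3 /o/: /d/ is a single consonant, so it becomes the next onset.
Syllabification: ked.ji.dow.
Classifying each syllable: /ked/ (closed), /ji/ (open), /dow/ (closed).
Open syllables: 1.

1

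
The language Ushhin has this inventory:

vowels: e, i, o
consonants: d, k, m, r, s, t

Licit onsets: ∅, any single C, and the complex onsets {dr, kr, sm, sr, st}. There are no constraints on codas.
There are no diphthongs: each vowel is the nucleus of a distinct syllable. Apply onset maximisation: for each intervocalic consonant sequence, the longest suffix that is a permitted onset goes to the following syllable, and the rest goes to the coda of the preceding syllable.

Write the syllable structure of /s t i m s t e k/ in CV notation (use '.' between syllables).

CCVC.CCVC

Nuclei (vowels): i, e → 2 syllables.
Between /i/ (V1) and /e/ (V2): cluster /mst/ — the longest permitted-onset suffix is /st/; onset = /st/, preceding coda = /m/.
Result: stim.stek.
Mapping each syllable to C/V: /stim/ → CCVC, /stek/ → CCVC.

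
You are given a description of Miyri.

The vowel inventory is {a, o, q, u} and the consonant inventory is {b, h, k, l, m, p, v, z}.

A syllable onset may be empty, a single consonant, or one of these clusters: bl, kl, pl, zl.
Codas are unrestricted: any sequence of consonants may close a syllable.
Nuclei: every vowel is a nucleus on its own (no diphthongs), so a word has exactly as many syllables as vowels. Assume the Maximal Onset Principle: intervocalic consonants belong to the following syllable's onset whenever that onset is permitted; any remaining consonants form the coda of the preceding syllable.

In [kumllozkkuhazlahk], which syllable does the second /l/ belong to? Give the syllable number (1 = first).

2

Vowels present: u, o, u, a, a; each is a nucleus, giving 5 syllables.
V1 /u/ – V2 /o/: cluster /mll/ — the longest permitted-onset suffix is /l/; onset = /l/, preceding coda = /ml/.
V2 /o/ – V3 /u/: /zkk/ splits as /zk/ + /k/ (/k/ is the longest suffix that is a licit onset).
V3 /u/ – V4 /a/: /h/ is a single consonant, so it becomes the next onset.
V4 /a/ – V5 /a/: /zl/ — entire cluster is a permitted onset → onset /zl/, coda ∅.
Result: kuml.lozk.ku.ha.zlahk.
The second /l/ is in the onset of syllable 2 (/lozk/).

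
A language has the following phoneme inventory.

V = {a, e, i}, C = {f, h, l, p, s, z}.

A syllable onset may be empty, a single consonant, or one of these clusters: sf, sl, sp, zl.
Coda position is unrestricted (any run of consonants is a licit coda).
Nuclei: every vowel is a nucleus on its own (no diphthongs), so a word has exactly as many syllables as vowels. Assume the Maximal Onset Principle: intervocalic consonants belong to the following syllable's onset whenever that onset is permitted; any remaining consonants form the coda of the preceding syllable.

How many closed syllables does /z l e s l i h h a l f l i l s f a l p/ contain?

Nuclei (vowels): e, i, a, i, a → 5 syllables.
Between /e/ (V1) and /i/ (V2): /sl/ — entire cluster is a permitted onset → onset /sl/, coda ∅.
Between /i/ (V2) and /a/ (V3): /hh/ — longest licit onset from the right is /h/, leaving /h/ as coda.
Between /a/ (V3) and /i/ (V4): /lfl/ splits as /lf/ + /l/ (/l/ is the longest suffix that is a licit onset).
Between /i/ (V4) and /a/ (V5): cluster /lsf/ — the longest permitted-onset suffix is /sf/; onset = /sf/, preceding coda = /l/.
Result: zle.slih.half.lil.sfalp.
Classifying each syllable: /zle/ (open), /slih/ (closed), /half/ (closed), /lil/ (closed), /sfalp/ (closed).
Closed syllables: 4.

4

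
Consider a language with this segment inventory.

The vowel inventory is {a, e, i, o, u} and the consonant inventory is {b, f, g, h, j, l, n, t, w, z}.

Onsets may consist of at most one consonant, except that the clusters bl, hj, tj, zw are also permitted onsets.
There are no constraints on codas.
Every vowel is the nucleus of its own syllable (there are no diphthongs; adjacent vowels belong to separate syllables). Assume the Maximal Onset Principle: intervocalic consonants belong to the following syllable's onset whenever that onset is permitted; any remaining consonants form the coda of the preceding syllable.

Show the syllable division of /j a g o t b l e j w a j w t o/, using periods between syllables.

ja.got.blej.wajw.to

The vowels are a, o, e, a, o — 5 nuclei, so 5 syllables.
Between /a/ (V1) and /o/ (V2): /g/ → onset of the next syllable (single consonants are always licit onsets).
Between /o/ (V2) and /e/ (V3): /tbl/; trying suffixes from longest down, /bl/ is the first permitted one, so coda /t/ | onset /bl/.
Between /e/ (V3) and /a/ (V4): /jw/ splits as /j/ + /w/ (/w/ is the longest suffix that is a licit onset).
Between /a/ (V4) and /o/ (V5): cluster /jwt/ — the longest permitted-onset suffix is /t/; onset = /t/, preceding coda = /jw/.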